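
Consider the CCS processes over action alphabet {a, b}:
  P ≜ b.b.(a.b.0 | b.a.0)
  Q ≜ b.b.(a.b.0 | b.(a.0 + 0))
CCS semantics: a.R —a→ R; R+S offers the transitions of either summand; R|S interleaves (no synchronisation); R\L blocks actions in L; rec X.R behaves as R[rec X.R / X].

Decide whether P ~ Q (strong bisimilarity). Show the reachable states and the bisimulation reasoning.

LTS(P): 11 reachable states
  m0 = b.b.(a.b.0 | b.a.0) :: —b→ m1
  m1 = b.(a.b.0 | b.a.0) :: —b→ m2
  m2 = a.b.0 | b.a.0 :: —a→ m3, —b→ m4
  m3 = b.0 | b.a.0 :: —b→ m5, —b→ m6
  m4 = a.b.0 | a.0 :: —a→ m6, —a→ m7
  m5 = 0 | b.a.0 :: —b→ m8
  m6 = b.0 | a.0 :: —a→ m9, —b→ m8
  m7 = a.b.0 | 0 :: —a→ m9
  m8 = 0 | a.0 :: —a→ m10
  m9 = b.0 | 0 :: —b→ m10
  m10 = 0 | 0 :: deadlocked
LTS(Q): 11 reachable states
  n0 = b.b.(a.b.0 | b.(a.0 + 0)) :: —b→ n1
  n1 = b.(a.b.0 | b.(a.0 + 0)) :: —b→ n2
  n2 = a.b.0 | b.(a.0 + 0) :: —a→ n3, —b→ n4
  n3 = b.0 | b.(a.0 + 0) :: —b→ n5, —b→ n6
  n4 = a.b.0 | (a.0 + 0) :: —a→ n6, —a→ n7
  n5 = 0 | b.(a.0 + 0) :: —b→ n8
  n6 = b.0 | (a.0 + 0) :: —a→ n9, —b→ n8
  n7 = a.b.0 | 0 :: —a→ n9
  n8 = 0 | (a.0 + 0) :: —a→ n10
  n9 = b.0 | 0 :: —b→ n10
  n10 = 0 | 0 :: deadlocked
Partition-refinement fixed point:
  B0 = {m0, n0}
  B1 = {m1, n1}
  B2 = {m2, n2}
  B3 = {m4, n4}
  B4 = {m6, n6}
  B5 = {m8, n8}
  B6 = {m10, n10}
  B7 = {m9, n9}
  B8 = {m7, n7}
  B9 = {m3, n3}
  B10 = {m5, n5}
m0 ∈ B0, n0 ∈ B0 → same block

bisimilar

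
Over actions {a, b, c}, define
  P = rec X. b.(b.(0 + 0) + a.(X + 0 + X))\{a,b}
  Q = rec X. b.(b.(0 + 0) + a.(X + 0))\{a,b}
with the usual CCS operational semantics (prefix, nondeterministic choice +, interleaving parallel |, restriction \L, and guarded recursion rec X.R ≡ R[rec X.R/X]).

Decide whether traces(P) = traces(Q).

YES

P's transition system — 2 states:
  m0 = rec X. b.(b.(0 + 0) + a.(X + 0 + X))\{a,b} :: --b--▸ m1
  m1 = (b.(0 + 0) + a.((rec X. b.(b.(0 + 0) + a.(X + 0 + X))\{a,b}) + 0 + (rec X. b.(b.(0 + 0) + a.(X + 0 + X))\{a,b})))\{a,b} :: deadlocked
Q's transition system — 2 states:
  n0 = rec X. b.(b.(0 + 0) + a.(X + 0))\{a,b} :: --b--▸ n1
  n1 = (b.(0 + 0) + a.((rec X. b.(b.(0 + 0) + a.(X + 0))\{a,b}) + 0))\{a,b} :: deadlocked
Partition-refinement fixed point:
  B0 = {m0, n0}
  B1 = {m1, n1}
m0 ∈ B0, n0 ∈ B0 → same block
Bisimilar ⇒ trace-equivalent.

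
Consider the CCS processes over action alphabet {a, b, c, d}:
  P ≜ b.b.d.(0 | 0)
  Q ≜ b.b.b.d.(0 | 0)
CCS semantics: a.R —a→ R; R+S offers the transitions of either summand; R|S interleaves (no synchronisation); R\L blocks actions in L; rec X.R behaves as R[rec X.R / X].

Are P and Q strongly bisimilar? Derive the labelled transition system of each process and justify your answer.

P's transition system — 4 states:
  m0 = b.b.d.(0 | 0) | --b--▸ m1
  m1 = b.d.(0 | 0) | --b--▸ m2
  m2 = d.(0 | 0) | --d--▸ m3
  m3 = 0 | 0 | ·
Q's transition system — 5 states:
  n0 = b.b.b.d.(0 | 0) | --b--▸ n1
  n1 = b.b.d.(0 | 0) | --b--▸ n2
  n2 = b.d.(0 | 0) | --b--▸ n3
  n3 = d.(0 | 0) | --d--▸ n4
  n4 = 0 | 0 | ·
Partition-refinement fixed point:
  B0 = {m0, n1}
  B1 = {m1, n2}
  B2 = {m2, n3}
  B3 = {m3, n4}
  B4 = {n0}
m0 ∈ B0, n0 ∈ B4 → different blocks

NO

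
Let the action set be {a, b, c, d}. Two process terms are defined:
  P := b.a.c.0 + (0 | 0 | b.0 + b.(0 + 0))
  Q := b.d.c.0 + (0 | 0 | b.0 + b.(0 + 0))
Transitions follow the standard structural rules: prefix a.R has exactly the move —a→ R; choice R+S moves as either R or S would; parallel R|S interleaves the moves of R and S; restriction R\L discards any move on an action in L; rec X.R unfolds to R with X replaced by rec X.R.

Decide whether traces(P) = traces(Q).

NO — witness ⟨ba⟩

Reachable graph of P (6 states):
  u0 = b.a.c.0 + (0 | 0 | b.0 + b.(0 + 0)) has moves --b--▸ u1, --b--▸ u2, --b--▸ u3
  u1 = 0 + 0 has moves deadlocked
  u2 = 0 | 0 | 0 has moves deadlocked
  u3 = a.c.0 has moves --a--▸ u4
  u4 = c.0 has moves --c--▸ u5
  u5 = 0 has moves deadlocked
Reachable graph of Q (6 states):
  v0 = b.d.c.0 + (0 | 0 | b.0 + b.(0 + 0)) has moves --b--▸ v1, --b--▸ v2, --b--▸ v3
  v1 = 0 + 0 has moves deadlocked
  v2 = 0 | 0 | 0 has moves deadlocked
  v3 = d.c.0 has moves --d--▸ v4
  v4 = c.0 has moves --c--▸ v5
  v5 = 0 has moves deadlocked
Executing ba from P (initial set {u0}):
  step 1 (b): {u1, u2, u3}
  step 2 (a): {u4}
  — P admits the full trace.
Executing ba from Q (initial set {v0}):
  step 1 (b): {v1, v2, v3}
  step 2 (a): ∅ (Q stuck)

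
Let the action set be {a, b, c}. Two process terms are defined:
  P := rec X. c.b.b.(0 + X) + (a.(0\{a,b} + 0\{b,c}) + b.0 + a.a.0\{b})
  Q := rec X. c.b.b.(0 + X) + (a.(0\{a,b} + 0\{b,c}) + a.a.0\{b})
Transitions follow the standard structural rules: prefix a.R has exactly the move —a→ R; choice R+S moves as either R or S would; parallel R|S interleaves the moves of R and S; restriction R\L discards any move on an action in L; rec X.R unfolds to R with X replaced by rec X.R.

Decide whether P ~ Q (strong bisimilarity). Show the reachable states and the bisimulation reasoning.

NO

Reachable graph of P (8 states):
  u0 = rec X. c.b.b.(0 + X) + (a.(0\{a,b} + 0\{b,c}) + b.0 + a.a.0\{b}) → —a→ u1, —a→ u2, —b→ u3, —c→ u4
  u1 = 0\{a,b} + 0\{b,c} → ·
  u2 = a.0\{b} → —a→ u5
  u3 = 0 → ·
  u4 = b.b.(0 + (rec X. c.b.b.(0 + X) + (a.(0\{a,b} + 0\{b,c}) + b.0 + a.a.0\{b}))) → —b→ u6
  u5 = 0\{b} → ·
  u6 = b.(0 + (rec X. c.b.b.(0 + X) + (a.(0\{a,b} + 0\{b,c}) + b.0 + a.a.0\{b}))) → —b→ u7
  u7 = 0 + (rec X. c.b.b.(0 + X) + (a.(0\{a,b} + 0\{b,c}) + b.0 + a.a.0\{b})) → —a→ u1, —a→ u2, —b→ u3, —c→ u4
Reachable graph of Q (7 states):
  v0 = rec X. c.b.b.(0 + X) + (a.(0\{a,b} + 0\{b,c}) + a.a.0\{b}) → —a→ v1, —a→ v2, —c→ v3
  v1 = 0\{a,b} + 0\{b,c} → ·
  v2 = a.0\{b} → —a→ v4
  v3 = b.b.(0 + (rec X. c.b.b.(0 + X) + (a.(0\{a,b} + 0\{b,c}) + a.a.0\{b}))) → —b→ v5
  v4 = 0\{b} → ·
  v5 = b.(0 + (rec X. c.b.b.(0 + X) + (a.(0\{a,b} + 0\{b,c}) + a.a.0\{b}))) → —b→ v6
  v6 = 0 + (rec X. c.b.b.(0 + X) + (a.(0\{a,b} + 0\{b,c}) + a.a.0\{b})) → —a→ v1, —a→ v2, —c→ v3
Partition-refinement fixed point:
  B0 = {u0, u7}
  B1 = {u4}
  B2 = {u6}
  B3 = {u1, u3, u5, v1, v4}
  B4 = {u2, v2}
  B5 = {v0, v6}
  B6 = {v3}
  B7 = {v5}
u0 ∈ B0, v0 ∈ B5 → different blocks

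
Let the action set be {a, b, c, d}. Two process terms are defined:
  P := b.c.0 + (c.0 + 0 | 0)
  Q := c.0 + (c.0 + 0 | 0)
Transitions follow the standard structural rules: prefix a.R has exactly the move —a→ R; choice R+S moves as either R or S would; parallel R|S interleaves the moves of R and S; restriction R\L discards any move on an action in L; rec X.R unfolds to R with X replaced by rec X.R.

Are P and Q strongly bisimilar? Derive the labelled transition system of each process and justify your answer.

not bisimilar

Reachable graph of P (3 states):
  s0 = b.c.0 + (c.0 + 0 | 0) | ··b··> s1, ··c··> s2
  s1 = c.0 | ··c··> s2
  s2 = 0 | deadlocked
Reachable graph of Q (2 states):
  t0 = c.0 + (c.0 + 0 | 0) | ··c··> t1
  t1 = 0 | deadlocked
Partition-refinement fixed point:
  B0 = {s0}
  B1 = {s1, t0}
  B2 = {s2, t1}
s0 ∈ B0, t0 ∈ B1 → different blocks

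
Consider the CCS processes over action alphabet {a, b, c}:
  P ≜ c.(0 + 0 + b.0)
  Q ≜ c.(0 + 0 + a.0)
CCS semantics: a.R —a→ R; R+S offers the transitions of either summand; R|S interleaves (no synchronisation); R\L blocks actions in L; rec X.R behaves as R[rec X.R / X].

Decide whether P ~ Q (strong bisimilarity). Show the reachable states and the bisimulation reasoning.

NO

LTS(P): 3 reachable states
  p0 = c.(0 + 0 + b.0) | —c→ p1
  p1 = 0 + 0 + b.0 | —b→ p2
  p2 = 0 | stopped
LTS(Q): 3 reachable states
  q0 = c.(0 + 0 + a.0) | —c→ q1
  q1 = 0 + 0 + a.0 | —a→ q2
  q2 = 0 | stopped
Partition-refinement fixed point:
  B0 = {p0}
  B1 = {p1}
  B2 = {p2, q2}
  B3 = {q0}
  B4 = {q1}
p0 ∈ B0, q0 ∈ B3 → different blocks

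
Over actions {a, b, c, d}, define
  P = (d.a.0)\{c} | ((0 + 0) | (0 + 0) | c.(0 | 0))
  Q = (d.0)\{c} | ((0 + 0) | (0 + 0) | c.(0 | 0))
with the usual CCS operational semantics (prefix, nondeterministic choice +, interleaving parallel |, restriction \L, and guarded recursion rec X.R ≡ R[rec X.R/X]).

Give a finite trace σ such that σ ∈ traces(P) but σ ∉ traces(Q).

da

P's transition system — 6 states:
  s0 = (d.a.0)\{c} | ((0 + 0) | (0 + 0) | c.(0 | 0)) | -c-> s1, -d-> s2
  s1 = (d.a.0)\{c} | ((0 + 0) | (0 + 0) | (0 | 0)) | -d-> s3
  s2 = (a.0)\{c} | ((0 + 0) | (0 + 0) | c.(0 | 0)) | -a-> s4, -c-> s3
  s3 = (a.0)\{c} | ((0 + 0) | (0 + 0) | (0 | 0)) | -a-> s5
  s4 = 0\{c} | ((0 + 0) | (0 + 0) | c.(0 | 0)) | -c-> s5
  s5 = 0\{c} | ((0 + 0) | (0 + 0) | (0 | 0)) | (no moves)
Q's transition system — 4 states:
  t0 = (d.0)\{c} | ((0 + 0) | (0 + 0) | c.(0 | 0)) | -c-> t1, -d-> t2
  t1 = (d.0)\{c} | ((0 + 0) | (0 + 0) | (0 | 0)) | -d-> t3
  t2 = 0\{c} | ((0 + 0) | (0 + 0) | c.(0 | 0)) | -c-> t3
  t3 = 0\{c} | ((0 + 0) | (0 + 0) | (0 | 0)) | (no moves)
Executing da from P (initial set {s0}):
  after d @ step 1: {s2}
  after a @ step 2: {s4}
  P completes σ.
Executing da from Q (initial set {t0}):
  after d @ step 1: {t2}
  after a @ step 2: ∅ (Q stuck)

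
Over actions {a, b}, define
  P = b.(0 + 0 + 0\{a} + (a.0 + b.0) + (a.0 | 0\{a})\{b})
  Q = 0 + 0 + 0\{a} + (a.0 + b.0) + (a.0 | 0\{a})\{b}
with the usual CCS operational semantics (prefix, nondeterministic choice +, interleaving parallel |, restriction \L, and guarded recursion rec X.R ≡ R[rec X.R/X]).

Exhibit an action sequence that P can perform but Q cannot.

Reachable graph of P (4 states):
  p0 = b.(0 + 0 + 0\{a} + (a.0 + b.0) + (a.0 | 0\{a})\{b}) has moves =b=> p1
  p1 = 0 + 0 + 0\{a} + (a.0 + b.0) + (a.0 | 0\{a})\{b} has moves =a=> p2, =a=> p3, =b=> p3
  p2 = (0 | 0\{a})\{b} has moves stopped
  p3 = 0 has moves stopped
Reachable graph of Q (3 states):
  q0 = 0 + 0 + 0\{a} + (a.0 + b.0) + (a.0 | 0\{a})\{b} has moves =a=> q1, =a=> q2, =b=> q2
  q1 = (0 | 0\{a})\{b} has moves stopped
  q2 = 0 has moves stopped
Executing ba from P (initial set {p0}):
  after b @ step 1: {p1}
  after a @ step 2: {p2, p3}
  ✓ P
Executing ba from Q (initial set {q0}):
  after b @ step 1: {q2}
  after a @ step 2: no successor for Q

ba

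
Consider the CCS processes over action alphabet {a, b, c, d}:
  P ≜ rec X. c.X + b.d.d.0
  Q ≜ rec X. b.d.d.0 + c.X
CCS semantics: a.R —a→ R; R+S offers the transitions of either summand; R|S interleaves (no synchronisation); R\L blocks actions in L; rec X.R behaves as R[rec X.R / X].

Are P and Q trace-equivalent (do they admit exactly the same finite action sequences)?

traces(P) = traces(Q)

Reachable graph of P (4 states):
  m0 = rec X. c.X + b.d.d.0 has moves --b--▸ m1, --c--▸ m0
  m1 = d.d.0 has moves --d--▸ m2
  m2 = d.0 has moves --d--▸ m3
  m3 = 0 has moves deadlocked
Reachable graph of Q (4 states):
  n0 = rec X. b.d.d.0 + c.X has moves --b--▸ n1, --c--▸ n0
  n1 = d.d.0 has moves --d--▸ n2
  n2 = d.0 has moves --d--▸ n3
  n3 = 0 has moves deadlocked
Coarsest stable partition (strong bisimilarity classes):
  B0 = {m0, n0}
  B1 = {m1, n1}
  B2 = {m2, n2}
  B3 = {m3, n3}
m0 ∈ B0, n0 ∈ B0 → same block
Bisimilar ⇒ trace-equivalent.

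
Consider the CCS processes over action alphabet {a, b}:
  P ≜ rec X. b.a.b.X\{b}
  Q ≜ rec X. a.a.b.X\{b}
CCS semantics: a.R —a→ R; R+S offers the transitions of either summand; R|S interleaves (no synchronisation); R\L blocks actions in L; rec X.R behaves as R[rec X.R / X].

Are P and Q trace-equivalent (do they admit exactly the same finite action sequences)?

NO — witness ⟨b⟩

LTS(P): 4 reachable states
  u0 = rec X. b.a.b.X\{b} :: -b-> u1
  u1 = a.b.(rec X. b.a.b.X\{b})\{b} :: -a-> u2
  u2 = b.(rec X. b.a.b.X\{b})\{b} :: -b-> u3
  u3 = (rec X. b.a.b.X\{b})\{b} :: deadlocked
LTS(Q): 6 reachable states
  v0 = rec X. a.a.b.X\{b} :: -a-> v1
  v1 = a.b.(rec X. a.a.b.X\{b})\{b} :: -a-> v2
  v2 = b.(rec X. a.a.b.X\{b})\{b} :: -b-> v3
  v3 = (rec X. a.a.b.X\{b})\{b} :: -a-> v4
  v4 = (a.b.(rec X. a.a.b.X\{b})\{b})\{b} :: -a-> v5
  v5 = (b.(rec X. a.a.b.X\{b})\{b})\{b} :: deadlocked
Run σ = ⟨b⟩ on P: start {u0}
  [1] b ⇒ {u1}
  — P admits the full trace.
Run σ = ⟨b⟩ on Q: start {v0}
  [1] b ⇒ ∅ (Q stuck)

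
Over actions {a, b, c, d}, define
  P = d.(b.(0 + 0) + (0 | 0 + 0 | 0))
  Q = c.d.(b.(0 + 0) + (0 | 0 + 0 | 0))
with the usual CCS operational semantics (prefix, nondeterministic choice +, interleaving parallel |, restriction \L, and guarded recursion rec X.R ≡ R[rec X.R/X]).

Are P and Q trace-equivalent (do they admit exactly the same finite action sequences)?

NO — witness ⟨d⟩

LTS(P): 3 reachable states
  m0 = d.(b.(0 + 0) + (0 | 0 + 0 | 0)) has moves --d--▸ m1
  m1 = b.(0 + 0) + (0 | 0 + 0 | 0) has moves --b--▸ m2
  m2 = 0 + 0 has moves ∅
LTS(Q): 4 reachable states
  n0 = c.d.(b.(0 + 0) + (0 | 0 + 0 | 0)) has moves --c--▸ n1
  n1 = d.(b.(0 + 0) + (0 | 0 + 0 | 0)) has moves --d--▸ n2
  n2 = b.(0 + 0) + (0 | 0 + 0 | 0) has moves --b--▸ n3
  n3 = 0 + 0 has moves ∅
Executing d from P (initial set {m0}):
  [1] d ⇒ {m1}
  — P admits the full trace.
Executing d from Q (initial set {n0}):
  [1] d ⇒ ∅  — Q cannot continue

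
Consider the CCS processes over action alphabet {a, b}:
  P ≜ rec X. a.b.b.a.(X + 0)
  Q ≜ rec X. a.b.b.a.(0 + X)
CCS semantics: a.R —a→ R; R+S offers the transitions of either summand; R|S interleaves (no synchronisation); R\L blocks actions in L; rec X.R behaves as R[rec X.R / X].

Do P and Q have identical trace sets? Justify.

YES

Reachable graph of P (5 states):
  s0 = rec X. a.b.b.a.(X + 0) :: --a--▸ s1
  s1 = b.b.a.((rec X. a.b.b.a.(X + 0)) + 0) :: --b--▸ s2
  s2 = b.a.((rec X. a.b.b.a.(X + 0)) + 0) :: --b--▸ s3
  s3 = a.((rec X. a.b.b.a.(X + 0)) + 0) :: --a--▸ s4
  s4 = (rec X. a.b.b.a.(X + 0)) + 0 :: --a--▸ s1
Reachable graph of Q (5 states):
  t0 = rec X. a.b.b.a.(0 + X) :: --a--▸ t1
  t1 = b.b.a.(0 + (rec X. a.b.b.a.(0 + X))) :: --b--▸ t2
  t2 = b.a.(0 + (rec X. a.b.b.a.(0 + X))) :: --b--▸ t3
  t3 = a.(0 + (rec X. a.b.b.a.(0 + X))) :: --a--▸ t4
  t4 = 0 + (rec X. a.b.b.a.(0 + X)) :: --a--▸ t1
Coarsest stable partition (strong bisimilarity classes):
  B0 = {s0, s4, t0, t4}
  B1 = {s1, t1}
  B2 = {s2, t2}
  B3 = {s3, t3}
s0 ∈ B0, t0 ∈ B0 → same block
Bisimilar ⇒ trace-equivalent.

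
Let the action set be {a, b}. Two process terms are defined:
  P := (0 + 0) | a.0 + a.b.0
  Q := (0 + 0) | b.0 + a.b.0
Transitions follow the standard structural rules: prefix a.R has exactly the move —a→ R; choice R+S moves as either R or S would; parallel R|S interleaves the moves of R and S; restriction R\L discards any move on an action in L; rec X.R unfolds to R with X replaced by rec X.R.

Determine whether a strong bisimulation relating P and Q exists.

Reachable graph of P (4 states):
  m0 = (0 + 0) | a.0 + a.b.0 → —a→ m1, —a→ m2
  m1 = (0 + 0) | 0 → stopped
  m2 = b.0 → —b→ m3
  m3 = 0 → stopped
Reachable graph of Q (4 states):
  n0 = (0 + 0) | b.0 + a.b.0 → —a→ n1, —b→ n2
  n1 = b.0 → —b→ n3
  n2 = (0 + 0) | 0 → stopped
  n3 = 0 → stopped
Bisimilarity quotient blocks:
  B0 = {m0}
  B1 = {m1, m3, n2, n3}
  B2 = {m2, n1}
  B3 = {n0}
m0 ∈ B0, n0 ∈ B3 → different blocks

NO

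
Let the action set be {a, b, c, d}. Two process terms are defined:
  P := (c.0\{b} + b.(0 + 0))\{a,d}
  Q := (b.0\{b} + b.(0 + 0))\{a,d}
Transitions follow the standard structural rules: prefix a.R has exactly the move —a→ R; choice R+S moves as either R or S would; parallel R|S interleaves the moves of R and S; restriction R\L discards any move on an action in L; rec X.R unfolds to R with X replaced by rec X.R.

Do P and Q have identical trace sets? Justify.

Reachable graph of P (3 states):
  u0 = (c.0\{b} + b.(0 + 0))\{a,d} | —b→ u1, —c→ u2
  u1 = (0 + 0)\{a,d} | ·
  u2 = 0\{b}\{a,d} | ·
Reachable graph of Q (3 states):
  v0 = (b.0\{b} + b.(0 + 0))\{a,d} | —b→ v1, —b→ v2
  v1 = (0 + 0)\{a,d} | ·
  v2 = 0\{b}\{a,d} | ·
Executing c from P (initial set {u0}):
  [1] c ⇒ {u2}
  ✓ P
Executing c from Q (initial set {v0}):
  [1] c ⇒ ∅ (Q stuck)

NO — witness ⟨c⟩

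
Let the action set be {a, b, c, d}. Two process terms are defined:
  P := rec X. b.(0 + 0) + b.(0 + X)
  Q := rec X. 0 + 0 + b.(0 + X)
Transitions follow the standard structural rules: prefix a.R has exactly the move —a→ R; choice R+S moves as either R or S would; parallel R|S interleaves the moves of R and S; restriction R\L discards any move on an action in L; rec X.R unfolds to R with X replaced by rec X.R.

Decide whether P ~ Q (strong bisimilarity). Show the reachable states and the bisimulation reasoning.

LTS(P): 3 reachable states
  u0 = rec X. b.(0 + 0) + b.(0 + X) :: =b=> u1, =b=> u2
  u1 = 0 + (rec X. b.(0 + 0) + b.(0 + X)) :: =b=> u1, =b=> u2
  u2 = 0 + 0 :: stopped
LTS(Q): 2 reachable states
  v0 = rec X. 0 + 0 + b.(0 + X) :: =b=> v1
  v1 = 0 + (rec X. 0 + 0 + b.(0 + X)) :: =b=> v1
Partition-refinement fixed point:
  B0 = {u0, u1}
  B1 = {u2}
  B2 = {v0, v1}
u0 ∈ B0, v0 ∈ B2 → different blocks

NO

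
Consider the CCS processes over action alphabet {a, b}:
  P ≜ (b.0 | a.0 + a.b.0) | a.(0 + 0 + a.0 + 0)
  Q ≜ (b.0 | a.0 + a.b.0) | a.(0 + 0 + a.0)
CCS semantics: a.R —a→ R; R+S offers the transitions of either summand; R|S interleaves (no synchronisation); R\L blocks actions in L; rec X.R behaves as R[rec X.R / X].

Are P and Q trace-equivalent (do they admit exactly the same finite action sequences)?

P's transition system — 18 states:
  p0 = (b.0 | a.0 + a.b.0) | a.(0 + 0 + a.0 + 0) :: -a-> p1, -a-> p2, -a-> p3, -b-> p4
  p1 = (b.0 | a.0 + a.b.0) | (0 + 0 + a.0 + 0) :: -a-> p5, -a-> p6, -a-> p7, -b-> p8
  p2 = b.0 | 0 | a.(0 + 0 + a.0 + 0) :: -a-> p7, -b-> p9
  p3 = b.0 | a.(0 + 0 + a.0 + 0) :: -a-> p6, -b-> p10
  p4 = 0 | a.0 | a.(0 + 0 + a.0 + 0) :: -a-> p8, -a-> p9
  p5 = (b.0 | a.0 + a.b.0) | 0 :: -a-> p11, -a-> p12, -b-> p13
  p6 = b.0 | (0 + 0 + a.0 + 0) :: -a-> p11, -b-> p14
  p7 = b.0 | 0 | (0 + 0 + a.0 + 0) :: -a-> p12, -b-> p15
  p8 = 0 | a.0 | (0 + 0 + a.0 + 0) :: -a-> p13, -a-> p15
  p9 = 0 | 0 | a.(0 + 0 + a.0 + 0) :: -a-> p15
  p10 = 0 | a.(0 + 0 + a.0 + 0) :: -a-> p14
  p11 = b.0 | 0 :: -b-> p16
  p12 = b.0 | 0 | 0 :: -b-> p17
  p13 = 0 | a.0 | 0 :: -a-> p17
  p14 = 0 | (0 + 0 + a.0 + 0) :: -a-> p16
  p15 = 0 | 0 | (0 + 0 + a.0 + 0) :: -a-> p17
  p16 = 0 | 0 :: deadlocked
  p17 = 0 | 0 | 0 :: deadlocked
Q's transition system — 18 states:
  q0 = (b.0 | a.0 + a.b.0) | a.(0 + 0 + a.0) :: -a-> q1, -a-> q2, -a-> q3, -b-> q4
  q1 = (b.0 | a.0 + a.b.0) | (0 + 0 + a.0) :: -a-> q5, -a-> q6, -a-> q7, -b-> q8
  q2 = b.0 | 0 | a.(0 + 0 + a.0) :: -a-> q7, -b-> q9
  q3 = b.0 | a.(0 + 0 + a.0) :: -a-> q6, -b-> q10
  q4 = 0 | a.0 | a.(0 + 0 + a.0) :: -a-> q8, -a-> q9
  q5 = (b.0 | a.0 + a.b.0) | 0 :: -a-> q11, -a-> q12, -b-> q13
  q6 = b.0 | (0 + 0 + a.0) :: -a-> q11, -b-> q14
  q7 = b.0 | 0 | (0 + 0 + a.0) :: -a-> q12, -b-> q15
  q8 = 0 | a.0 | (0 + 0 + a.0) :: -a-> q13, -a-> q15
  q9 = 0 | 0 | a.(0 + 0 + a.0) :: -a-> q15
  q10 = 0 | a.(0 + 0 + a.0) :: -a-> q14
  q11 = b.0 | 0 :: -b-> q16
  q12 = b.0 | 0 | 0 :: -b-> q17
  q13 = 0 | a.0 | 0 :: -a-> q17
  q14 = 0 | (0 + 0 + a.0) :: -a-> q16
  q15 = 0 | 0 | (0 + 0 + a.0) :: -a-> q17
  q16 = 0 | 0 :: deadlocked
  q17 = 0 | 0 | 0 :: deadlocked
Coarsest stable partition (strong bisimilarity classes):
  B0 = {p0, q0}
  B1 = {p1, p2, p3, q1, q2, q3}
  B2 = {p5, p6, p7, q5, q6, q7}
  B3 = {p13, p14, p15, q13, q14, q15}
  B4 = {p16, p17, q16, q17}
  B5 = {p11, p12, q11, q12}
  B6 = {p10, p8, p9, q10, q8, q9}
  B7 = {p4, q4}
p0 ∈ B0, q0 ∈ B0 → same block
Bisimilar ⇒ trace-equivalent.

trace-equivalent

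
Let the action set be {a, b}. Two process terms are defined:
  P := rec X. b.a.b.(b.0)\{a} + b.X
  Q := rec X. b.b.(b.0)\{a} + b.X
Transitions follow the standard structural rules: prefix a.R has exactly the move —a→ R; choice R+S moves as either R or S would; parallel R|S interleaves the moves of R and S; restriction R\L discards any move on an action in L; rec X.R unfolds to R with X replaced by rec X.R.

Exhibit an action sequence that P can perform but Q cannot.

ba

Reachable graph of P (5 states):
  m0 = rec X. b.a.b.(b.0)\{a} + b.X ⊢ ··b··> m0, ··b··> m1
  m1 = a.b.(b.0)\{a} ⊢ ··a··> m2
  m2 = b.(b.0)\{a} ⊢ ··b··> m3
  m3 = (b.0)\{a} ⊢ ··b··> m4
  m4 = 0\{a} ⊢ stopped
Reachable graph of Q (4 states):
  n0 = rec X. b.b.(b.0)\{a} + b.X ⊢ ··b··> n0, ··b··> n1
  n1 = b.(b.0)\{a} ⊢ ··b··> n2
  n2 = (b.0)\{a} ⊢ ··b··> n3
  n3 = 0\{a} ⊢ stopped
Trace ⟨ba⟩ through P, begin at {m0}:
  [1] b ⇒ {m0, m1}
  [2] a ⇒ {m2}
  P completes σ.
Trace ⟨ba⟩ through Q, begin at {n0}:
  [1] b ⇒ {n0, n1}
  [2] a ⇒ ∅ (Q stuck)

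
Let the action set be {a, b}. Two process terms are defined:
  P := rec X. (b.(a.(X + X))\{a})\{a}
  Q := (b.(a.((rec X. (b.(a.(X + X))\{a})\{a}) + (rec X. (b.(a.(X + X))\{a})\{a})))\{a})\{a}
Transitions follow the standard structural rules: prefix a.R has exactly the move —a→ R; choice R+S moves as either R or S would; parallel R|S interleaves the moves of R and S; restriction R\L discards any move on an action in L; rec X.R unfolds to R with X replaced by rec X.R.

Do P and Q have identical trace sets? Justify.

LTS(P): 2 reachable states
  m0 = rec X. (b.(a.(X + X))\{a})\{a} :: ··b··> m1
  m1 = (a.((rec X. (b.(a.(X + X))\{a})\{a}) + (rec X. (b.(a.(X + X))\{a})\{a})))\{a}\{a} :: ∅
LTS(Q): 2 reachable states
  n0 = (b.(a.((rec X. (b.(a.(X + X))\{a})\{a}) + (rec X. (b.(a.(X + X))\{a})\{a})))\{a})\{a} :: ··b··> n1
  n1 = (a.((rec X. (b.(a.(X + X))\{a})\{a}) + (rec X. (b.(a.(X + X))\{a})\{a})))\{a}\{a} :: ∅
Partition-refinement fixed point:
  B0 = {m0, n0}
  B1 = {m1, n1}
m0 ∈ B0, n0 ∈ B0 → same block
Bisimilar ⇒ trace-equivalent.

traces(P) = traces(Q)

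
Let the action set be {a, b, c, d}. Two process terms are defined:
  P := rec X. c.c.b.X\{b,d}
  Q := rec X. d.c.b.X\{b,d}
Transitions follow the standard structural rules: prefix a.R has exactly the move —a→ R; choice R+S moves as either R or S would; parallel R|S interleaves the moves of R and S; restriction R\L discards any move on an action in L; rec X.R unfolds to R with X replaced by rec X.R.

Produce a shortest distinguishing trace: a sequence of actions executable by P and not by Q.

P's transition system — 6 states:
  p0 = rec X. c.c.b.X\{b,d} has moves ··c··> p1
  p1 = c.b.(rec X. c.c.b.X\{b,d})\{b,d} has moves ··c··> p2
  p2 = b.(rec X. c.c.b.X\{b,d})\{b,d} has moves ··b··> p3
  p3 = (rec X. c.c.b.X\{b,d})\{b,d} has moves ··c··> p4
  p4 = (c.b.(rec X. c.c.b.X\{b,d})\{b,d})\{b,d} has moves ··c··> p5
  p5 = (b.(rec X. c.c.b.X\{b,d})\{b,d})\{b,d} has moves deadlocked
Q's transition system — 4 states:
  q0 = rec X. d.c.b.X\{b,d} has moves ··d··> q1
  q1 = c.b.(rec X. d.c.b.X\{b,d})\{b,d} has moves ··c··> q2
  q2 = b.(rec X. d.c.b.X\{b,d})\{b,d} has moves ··b··> q3
  q3 = (rec X. d.c.b.X\{b,d})\{b,d} has moves deadlocked
Trace ⟨c⟩ through P, begin at {p0}:
  after c @ step 1: {p1}
  — P admits the full trace.
Trace ⟨c⟩ through Q, begin at {q0}:
  after c @ step 1: ∅  — Q cannot continue

c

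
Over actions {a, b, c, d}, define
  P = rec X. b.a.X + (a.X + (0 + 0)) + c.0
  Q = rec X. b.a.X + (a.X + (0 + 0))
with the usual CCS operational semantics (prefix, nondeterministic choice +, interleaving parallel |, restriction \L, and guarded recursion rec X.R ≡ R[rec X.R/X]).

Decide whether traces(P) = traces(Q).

trace-distinct — witness ⟨c⟩

Reachable graph of P (3 states):
  s0 = rec X. b.a.X + (a.X + (0 + 0)) + c.0 → —a→ s0, —b→ s1, —c→ s2
  s1 = a.(rec X. b.a.X + (a.X + (0 + 0)) + c.0) → —a→ s0
  s2 = 0 → deadlocked
Reachable graph of Q (2 states):
  t0 = rec X. b.a.X + (a.X + (0 + 0)) → —a→ t0, —b→ t1
  t1 = a.(rec X. b.a.X + (a.X + (0 + 0))) → —a→ t0
Run σ = ⟨c⟩ on P: start {s0}
  after c @ step 1: {s2}
  ✓ P
Run σ = ⟨c⟩ on Q: start {t0}
  after c @ step 1: no successor for Q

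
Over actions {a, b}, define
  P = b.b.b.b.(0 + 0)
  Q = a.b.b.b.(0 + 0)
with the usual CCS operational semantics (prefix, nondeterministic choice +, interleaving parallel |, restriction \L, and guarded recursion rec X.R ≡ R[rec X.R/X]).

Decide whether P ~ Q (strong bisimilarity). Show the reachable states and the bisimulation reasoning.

Reachable graph of P (5 states):
  s0 = b.b.b.b.(0 + 0) ⊢ ··b··> s1
  s1 = b.b.b.(0 + 0) ⊢ ··b··> s2
  s2 = b.b.(0 + 0) ⊢ ··b··> s3
  s3 = b.(0 + 0) ⊢ ··b··> s4
  s4 = 0 + 0 ⊢ stopped
Reachable graph of Q (5 states):
  t0 = a.b.b.b.(0 + 0) ⊢ ··a··> t1
  t1 = b.b.b.(0 + 0) ⊢ ··b··> t2
  t2 = b.b.(0 + 0) ⊢ ··b··> t3
  t3 = b.(0 + 0) ⊢ ··b··> t4
  t4 = 0 + 0 ⊢ stopped
Partition-refinement fixed point:
  B0 = {s0}
  B1 = {s1, t1}
  B2 = {s2, t2}
  B3 = {s3, t3}
  B4 = {s4, t4}
  B5 = {t0}
s0 ∈ B0, t0 ∈ B5 → different blocks

not bisimilar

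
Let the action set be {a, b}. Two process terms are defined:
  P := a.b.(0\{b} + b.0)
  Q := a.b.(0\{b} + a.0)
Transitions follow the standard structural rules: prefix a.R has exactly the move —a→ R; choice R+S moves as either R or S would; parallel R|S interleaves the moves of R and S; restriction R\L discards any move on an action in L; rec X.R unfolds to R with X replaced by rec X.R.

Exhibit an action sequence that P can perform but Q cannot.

abb

LTS(P): 4 reachable states
  p0 = a.b.(0\{b} + b.0) → —a→ p1
  p1 = b.(0\{b} + b.0) → —b→ p2
  p2 = 0\{b} + b.0 → —b→ p3
  p3 = 0 → ∅
LTS(Q): 4 reachable states
  q0 = a.b.(0\{b} + a.0) → —a→ q1
  q1 = b.(0\{b} + a.0) → —b→ q2
  q2 = 0\{b} + a.0 → —a→ q3
  q3 = 0 → ∅
Run σ = ⟨abb⟩ on P: start {p0}
  [1] a ⇒ {p1}
  [2] b ⇒ {p2}
  [3] b ⇒ {p3}
  ✓ P
Run σ = ⟨abb⟩ on Q: start {q0}
  [1] a ⇒ {q1}
  [2] b ⇒ {q2}
  [3] b ⇒ ∅  — Q cannot continue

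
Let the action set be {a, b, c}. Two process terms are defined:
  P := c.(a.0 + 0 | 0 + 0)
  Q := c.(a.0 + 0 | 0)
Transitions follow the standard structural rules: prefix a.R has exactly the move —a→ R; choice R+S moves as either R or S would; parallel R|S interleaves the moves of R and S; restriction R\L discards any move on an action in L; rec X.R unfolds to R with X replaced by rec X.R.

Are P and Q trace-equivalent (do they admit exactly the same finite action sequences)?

LTS(P): 3 reachable states
  m0 = c.(a.0 + 0 | 0 + 0) → -c-> m1
  m1 = a.0 + 0 | 0 + 0 → -a-> m2
  m2 = 0 → deadlocked
LTS(Q): 3 reachable states
  n0 = c.(a.0 + 0 | 0) → -c-> n1
  n1 = a.0 + 0 | 0 → -a-> n2
  n2 = 0 → deadlocked
Bisimilarity quotient blocks:
  B0 = {m0, n0}
  B1 = {m1, n1}
  B2 = {m2, n2}
m0 ∈ B0, n0 ∈ B0 → same block
Bisimilar ⇒ trace-equivalent.

YES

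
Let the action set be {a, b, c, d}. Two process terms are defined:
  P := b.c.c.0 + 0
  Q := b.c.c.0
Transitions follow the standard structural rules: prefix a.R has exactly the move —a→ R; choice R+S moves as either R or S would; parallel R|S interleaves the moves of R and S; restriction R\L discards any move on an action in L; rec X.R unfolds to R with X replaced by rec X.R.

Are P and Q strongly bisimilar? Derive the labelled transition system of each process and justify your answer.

YES

P's transition system — 4 states:
  u0 = b.c.c.0 + 0 | ··b··> u1
  u1 = c.c.0 | ··c··> u2
  u2 = c.0 | ··c··> u3
  u3 = 0 | deadlocked
Q's transition system — 4 states:
  v0 = b.c.c.0 | ··b··> v1
  v1 = c.c.0 | ··c··> v2
  v2 = c.0 | ··c··> v3
  v3 = 0 | deadlocked
Partition-refinement fixed point:
  B0 = {u0, v0}
  B1 = {u1, v1}
  B2 = {u2, v2}
  B3 = {u3, v3}
u0 ∈ B0, v0 ∈ B0 → same block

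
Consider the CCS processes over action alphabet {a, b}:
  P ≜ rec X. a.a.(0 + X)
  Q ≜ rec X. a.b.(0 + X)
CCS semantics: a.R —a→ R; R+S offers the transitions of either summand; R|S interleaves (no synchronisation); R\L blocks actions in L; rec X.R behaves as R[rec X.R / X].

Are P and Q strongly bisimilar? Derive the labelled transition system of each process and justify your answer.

P's transition system — 3 states:
  s0 = rec X. a.a.(0 + X) :: --a--▸ s1
  s1 = a.(0 + (rec X. a.a.(0 + X))) :: --a--▸ s2
  s2 = 0 + (rec X. a.a.(0 + X)) :: --a--▸ s1
Q's transition system — 3 states:
  t0 = rec X. a.b.(0 + X) :: --a--▸ t1
  t1 = b.(0 + (rec X. a.b.(0 + X))) :: --b--▸ t2
  t2 = 0 + (rec X. a.b.(0 + X)) :: --a--▸ t1
Coarsest stable partition (strong bisimilarity classes):
  B0 = {s0, s1, s2}
  B1 = {t0, t2}
  B2 = {t1}
s0 ∈ B0, t0 ∈ B1 → different blocks

NO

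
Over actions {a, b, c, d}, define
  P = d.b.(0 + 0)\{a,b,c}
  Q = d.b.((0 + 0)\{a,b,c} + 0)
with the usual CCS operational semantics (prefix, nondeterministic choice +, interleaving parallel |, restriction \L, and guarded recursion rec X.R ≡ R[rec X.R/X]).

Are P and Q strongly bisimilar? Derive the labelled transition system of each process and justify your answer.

P's transition system — 3 states:
  u0 = d.b.(0 + 0)\{a,b,c} has moves ··d··> u1
  u1 = b.(0 + 0)\{a,b,c} has moves ··b··> u2
  u2 = (0 + 0)\{a,b,c} has moves ·
Q's transition system — 3 states:
  v0 = d.b.((0 + 0)\{a,b,c} + 0) has moves ··d··> v1
  v1 = b.((0 + 0)\{a,b,c} + 0) has moves ··b··> v2
  v2 = (0 + 0)\{a,b,c} + 0 has moves ·
Partition-refinement fixed point:
  B0 = {u0, v0}
  B1 = {u1, v1}
  B2 = {u2, v2}
u0 ∈ B0, v0 ∈ B0 → same block

bisimilar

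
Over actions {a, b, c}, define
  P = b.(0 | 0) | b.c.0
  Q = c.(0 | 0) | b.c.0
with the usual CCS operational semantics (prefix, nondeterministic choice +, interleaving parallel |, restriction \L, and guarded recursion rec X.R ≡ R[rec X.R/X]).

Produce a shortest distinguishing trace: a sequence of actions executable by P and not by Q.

P's transition system — 6 states:
  s0 = b.(0 | 0) | b.c.0 ⊢ —b→ s1, —b→ s2
  s1 = 0 | 0 | b.c.0 ⊢ —b→ s3
  s2 = b.(0 | 0) | c.0 ⊢ —b→ s3, —c→ s4
  s3 = 0 | 0 | c.0 ⊢ —c→ s5
  s4 = b.(0 | 0) | 0 ⊢ —b→ s5
  s5 = 0 | 0 | 0 ⊢ (no moves)
Q's transition system — 6 states:
  t0 = c.(0 | 0) | b.c.0 ⊢ —b→ t1, —c→ t2
  t1 = c.(0 | 0) | c.0 ⊢ —c→ t3, —c→ t4
  t2 = 0 | 0 | b.c.0 ⊢ —b→ t3
  t3 = 0 | 0 | c.0 ⊢ —c→ t5
  t4 = c.(0 | 0) | 0 ⊢ —c→ t5
  t5 = 0 | 0 | 0 ⊢ (no moves)
Trace ⟨bb⟩ through P, begin at {s0}:
  step 1 (b): {s1, s2}
  step 2 (b): {s3}
  — P admits the full trace.
Trace ⟨bb⟩ through Q, begin at {t0}:
  step 1 (b): {t1}
  step 2 (b): no successor for Q

bb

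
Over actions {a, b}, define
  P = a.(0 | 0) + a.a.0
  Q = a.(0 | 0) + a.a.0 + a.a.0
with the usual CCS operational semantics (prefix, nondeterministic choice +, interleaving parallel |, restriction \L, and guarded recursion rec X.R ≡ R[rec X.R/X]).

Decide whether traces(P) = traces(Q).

P's transition system — 4 states:
  p0 = a.(0 | 0) + a.a.0 ⊢ —a→ p1, —a→ p2
  p1 = 0 | 0 ⊢ deadlocked
  p2 = a.0 ⊢ —a→ p3
  p3 = 0 ⊢ deadlocked
Q's transition system — 4 states:
  q0 = a.(0 | 0) + a.a.0 + a.a.0 ⊢ —a→ q1, —a→ q2
  q1 = 0 | 0 ⊢ deadlocked
  q2 = a.0 ⊢ —a→ q3
  q3 = 0 ⊢ deadlocked
Coarsest stable partition (strong bisimilarity classes):
  B0 = {p0, q0}
  B1 = {p1, p3, q1, q3}
  B2 = {p2, q2}
p0 ∈ B0, q0 ∈ B0 → same block
Bisimilar ⇒ trace-equivalent.

trace-equivalent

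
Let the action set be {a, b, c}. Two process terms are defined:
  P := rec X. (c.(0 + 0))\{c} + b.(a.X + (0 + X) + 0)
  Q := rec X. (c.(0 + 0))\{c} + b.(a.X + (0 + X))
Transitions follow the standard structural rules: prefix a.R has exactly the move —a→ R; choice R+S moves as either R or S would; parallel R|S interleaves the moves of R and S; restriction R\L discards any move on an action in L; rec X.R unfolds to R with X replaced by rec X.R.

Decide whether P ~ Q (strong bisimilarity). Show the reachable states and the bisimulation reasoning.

LTS(P): 2 reachable states
  s0 = rec X. (c.(0 + 0))\{c} + b.(a.X + (0 + X) + 0) has moves --b--▸ s1
  s1 = a.(rec X. (c.(0 + 0))\{c} + b.(a.X + (0 + X) + 0)) + (0 + (rec X. (c.(0 + 0))\{c} + b.(a.X + (0 + X) + 0))) + 0 has moves --a--▸ s0, --b--▸ s1
LTS(Q): 2 reachable states
  t0 = rec X. (c.(0 + 0))\{c} + b.(a.X + (0 + X)) has moves --b--▸ t1
  t1 = a.(rec X. (c.(0 + 0))\{c} + b.(a.X + (0 + X))) + (0 + (rec X. (c.(0 + 0))\{c} + b.(a.X + (0 + X)))) has moves --a--▸ t0, --b--▸ t1
Bisimilarity quotient blocks:
  B0 = {s0, t0}
  B1 = {s1, t1}
s0 ∈ B0, t0 ∈ B0 → same block

P ~ Q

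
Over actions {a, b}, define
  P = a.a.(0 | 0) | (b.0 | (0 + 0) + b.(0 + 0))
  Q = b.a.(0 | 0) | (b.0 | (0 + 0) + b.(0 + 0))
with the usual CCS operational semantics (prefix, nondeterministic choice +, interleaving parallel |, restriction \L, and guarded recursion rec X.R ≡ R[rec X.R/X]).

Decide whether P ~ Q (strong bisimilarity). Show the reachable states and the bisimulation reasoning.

Reachable graph of P (9 states):
  u0 = a.a.(0 | 0) | (b.0 | (0 + 0) + b.(0 + 0)) → --a--▸ u1, --b--▸ u2, --b--▸ u3
  u1 = a.(0 | 0) | (b.0 | (0 + 0) + b.(0 + 0)) → --a--▸ u4, --b--▸ u5, --b--▸ u6
  u2 = a.a.(0 | 0) | (0 + 0) → --a--▸ u5
  u3 = a.a.(0 | 0) | (0 | (0 + 0)) → --a--▸ u6
  u4 = 0 | 0 | (b.0 | (0 + 0) + b.(0 + 0)) → --b--▸ u7, --b--▸ u8
  u5 = a.(0 | 0) | (0 + 0) → --a--▸ u7
  u6 = a.(0 | 0) | (0 | (0 + 0)) → --a--▸ u8
  u7 = 0 | 0 | (0 + 0) → ·
  u8 = 0 | 0 | (0 | (0 + 0)) → ·
Reachable graph of Q (9 states):
  v0 = b.a.(0 | 0) | (b.0 | (0 + 0) + b.(0 + 0)) → --b--▸ v1, --b--▸ v2, --b--▸ v3
  v1 = a.(0 | 0) | (b.0 | (0 + 0) + b.(0 + 0)) → --a--▸ v4, --b--▸ v5, --b--▸ v6
  v2 = b.a.(0 | 0) | (0 + 0) → --b--▸ v5
  v3 = b.a.(0 | 0) | (0 | (0 + 0)) → --b--▸ v6
  v4 = 0 | 0 | (b.0 | (0 + 0) + b.(0 + 0)) → --b--▸ v7, --b--▸ v8
  v5 = a.(0 | 0) | (0 + 0) → --a--▸ v7
  v6 = a.(0 | 0) | (0 | (0 + 0)) → --a--▸ v8
  v7 = 0 | 0 | (0 + 0) → ·
  v8 = 0 | 0 | (0 | (0 + 0)) → ·
Coarsest stable partition (strong bisimilarity classes):
  B0 = {u0}
  B1 = {u1, v1}
  B2 = {u5, u6, v5, v6}
  B3 = {u7, u8, v7, v8}
  B4 = {u4, v4}
  B5 = {u2, u3}
  B6 = {v0}
  B7 = {v2, v3}
u0 ∈ B0, v0 ∈ B6 → different blocks

P ≁ Q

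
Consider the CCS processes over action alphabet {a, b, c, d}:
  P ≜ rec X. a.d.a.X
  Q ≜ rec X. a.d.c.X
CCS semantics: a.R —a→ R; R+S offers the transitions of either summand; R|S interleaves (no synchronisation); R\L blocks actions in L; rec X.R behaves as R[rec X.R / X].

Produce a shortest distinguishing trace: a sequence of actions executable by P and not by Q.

LTS(P): 3 reachable states
  u0 = rec X. a.d.a.X ⊢ =a=> u1
  u1 = d.a.(rec X. a.d.a.X) ⊢ =d=> u2
  u2 = a.(rec X. a.d.a.X) ⊢ =a=> u0
LTS(Q): 3 reachable states
  v0 = rec X. a.d.c.X ⊢ =a=> v1
  v1 = d.c.(rec X. a.d.c.X) ⊢ =d=> v2
  v2 = c.(rec X. a.d.c.X) ⊢ =c=> v0
Run σ = ⟨ada⟩ on P: start {u0}
  step 1 (a): {u1}
  step 2 (d): {u2}
  step 3 (a): {u0}
  — P admits the full trace.
Run σ = ⟨ada⟩ on Q: start {v0}
  step 1 (a): {v1}
  step 2 (d): {v2}
  step 3 (a): no successor for Q

ada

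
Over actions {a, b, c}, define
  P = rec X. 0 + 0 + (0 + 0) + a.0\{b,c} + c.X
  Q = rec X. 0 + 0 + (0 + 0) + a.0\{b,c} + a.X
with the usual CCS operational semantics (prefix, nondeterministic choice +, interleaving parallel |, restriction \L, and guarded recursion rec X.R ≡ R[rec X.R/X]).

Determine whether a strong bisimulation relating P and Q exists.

Reachable graph of P (2 states):
  m0 = rec X. 0 + 0 + (0 + 0) + a.0\{b,c} + c.X ⊢ =a=> m1, =c=> m0
  m1 = 0\{b,c} ⊢ stopped
Reachable graph of Q (2 states):
  n0 = rec X. 0 + 0 + (0 + 0) + a.0\{b,c} + a.X ⊢ =a=> n0, =a=> n1
  n1 = 0\{b,c} ⊢ stopped
Coarsest stable partition (strong bisimilarity classes):
  B0 = {m0}
  B1 = {m1, n1}
  B2 = {n0}
m0 ∈ B0, n0 ∈ B2 → different blocks

not bisimilar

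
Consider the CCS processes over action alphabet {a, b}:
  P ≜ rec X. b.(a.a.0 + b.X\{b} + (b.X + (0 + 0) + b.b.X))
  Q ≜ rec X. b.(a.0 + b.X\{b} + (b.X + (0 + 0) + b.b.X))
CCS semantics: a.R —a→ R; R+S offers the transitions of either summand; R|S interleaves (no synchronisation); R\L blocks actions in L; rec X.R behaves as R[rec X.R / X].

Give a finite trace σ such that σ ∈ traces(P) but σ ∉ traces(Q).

baa

P's transition system — 6 states:
  u0 = rec X. b.(a.a.0 + b.X\{b} + (b.X + (0 + 0) + b.b.X)) has moves ··b··> u1
  u1 = a.a.0 + b.(rec X. b.(a.a.0 + b.X\{b} + (b.X + (0 + 0) + b.b.X)))\{b} + (b.(rec X. b.(a.a.0 + b.X\{b} + (b.X + (0 + 0) + b.b.X))) + (0 + 0) + b.b.(rec X. b.(a.a.0 + b.X\{b} + (b.X + (0 + 0) + b.b.X)))) has moves ··a··> u2, ··b··> u0, ··b··> u3, ··b··> u4
  u2 = a.0 has moves ··a··> u5
  u3 = (rec X. b.(a.a.0 + b.X\{b} + (b.X + (0 + 0) + b.b.X)))\{b} has moves ·
  u4 = b.(rec X. b.(a.a.0 + b.X\{b} + (b.X + (0 + 0) + b.b.X))) has moves ··b··> u0
  u5 = 0 has moves ·
Q's transition system — 5 states:
  v0 = rec X. b.(a.0 + b.X\{b} + (b.X + (0 + 0) + b.b.X)) has moves ··b··> v1
  v1 = a.0 + b.(rec X. b.(a.0 + b.X\{b} + (b.X + (0 + 0) + b.b.X)))\{b} + (b.(rec X. b.(a.0 + b.X\{b} + (b.X + (0 + 0) + b.b.X))) + (0 + 0) + b.b.(rec X. b.(a.0 + b.X\{b} + (b.X + (0 + 0) + b.b.X)))) has moves ··a··> v2, ··b··> v0, ··b··> v3, ··b··> v4
  v2 = 0 has moves ·
  v3 = (rec X. b.(a.0 + b.X\{b} + (b.X + (0 + 0) + b.b.X)))\{b} has moves ·
  v4 = b.(rec X. b.(a.0 + b.X\{b} + (b.X + (0 + 0) + b.b.X))) has moves ··b··> v0
Executing baa from P (initial set {u0}):
  after b @ step 1: {u1}
  after a @ step 2: {u2}
  after a @ step 3: {u5}
  — P admits the full trace.
Executing baa from Q (initial set {v0}):
  after b @ step 1: {v1}
  after a @ step 2: {v2}
  after a @ step 3: no successor for Q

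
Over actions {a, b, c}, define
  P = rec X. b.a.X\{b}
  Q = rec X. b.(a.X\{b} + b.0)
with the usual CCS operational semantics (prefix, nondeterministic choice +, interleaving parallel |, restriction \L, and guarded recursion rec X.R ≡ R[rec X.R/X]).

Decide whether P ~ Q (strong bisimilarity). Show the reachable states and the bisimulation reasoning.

NO

P's transition system — 3 states:
  m0 = rec X. b.a.X\{b} → =b=> m1
  m1 = a.(rec X. b.a.X\{b})\{b} → =a=> m2
  m2 = (rec X. b.a.X\{b})\{b} → ·
Q's transition system — 4 states:
  n0 = rec X. b.(a.X\{b} + b.0) → =b=> n1
  n1 = a.(rec X. b.(a.X\{b} + b.0))\{b} + b.0 → =a=> n2, =b=> n3
  n2 = (rec X. b.(a.X\{b} + b.0))\{b} → ·
  n3 = 0 → ·
Bisimilarity quotient blocks:
  B0 = {m0}
  B1 = {m1}
  B2 = {m2, n2, n3}
  B3 = {n0}
  B4 = {n1}
m0 ∈ B0, n0 ∈ B3 → different blocks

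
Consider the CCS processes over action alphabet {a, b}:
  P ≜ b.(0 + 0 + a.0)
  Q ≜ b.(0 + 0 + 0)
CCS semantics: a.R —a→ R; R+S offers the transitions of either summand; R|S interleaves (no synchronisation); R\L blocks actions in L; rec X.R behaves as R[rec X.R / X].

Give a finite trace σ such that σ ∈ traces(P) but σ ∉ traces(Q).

ba

Reachable graph of P (3 states):
  s0 = b.(0 + 0 + a.0) | --b--▸ s1
  s1 = 0 + 0 + a.0 | --a--▸ s2
  s2 = 0 | deadlocked
Reachable graph of Q (2 states):
  t0 = b.(0 + 0 + 0) | --b--▸ t1
  t1 = 0 + 0 + 0 | deadlocked
Trace ⟨ba⟩ through P, begin at {s0}:
  step 1 (b): {s1}
  step 2 (a): {s2}
  — P admits the full trace.
Trace ⟨ba⟩ through Q, begin at {t0}:
  step 1 (b): {t1}
  step 2 (a): ∅  — Q cannot continue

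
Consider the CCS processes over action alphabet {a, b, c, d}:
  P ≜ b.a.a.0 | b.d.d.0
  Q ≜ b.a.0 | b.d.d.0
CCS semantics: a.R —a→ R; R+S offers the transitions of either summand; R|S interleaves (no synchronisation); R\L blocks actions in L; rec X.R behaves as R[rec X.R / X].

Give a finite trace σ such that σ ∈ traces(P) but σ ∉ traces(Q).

LTS(P): 16 reachable states
  m0 = b.a.a.0 | b.d.d.0 → -b-> m1, -b-> m2
  m1 = a.a.0 | b.d.d.0 → -a-> m3, -b-> m4
  m2 = b.a.a.0 | d.d.0 → -b-> m4, -d-> m5
  m3 = a.0 | b.d.d.0 → -a-> m6, -b-> m7
  m4 = a.a.0 | d.d.0 → -a-> m7, -d-> m8
  m5 = b.a.a.0 | d.0 → -b-> m8, -d-> m9
  m6 = 0 | b.d.d.0 → -b-> m10
  m7 = a.0 | d.d.0 → -a-> m10, -d-> m11
  m8 = a.a.0 | d.0 → -a-> m11, -d-> m12
  m9 = b.a.a.0 | 0 → -b-> m12
  m10 = 0 | d.d.0 → -d-> m13
  m11 = a.0 | d.0 → -a-> m13, -d-> m14
  m12 = a.a.0 | 0 → -a-> m14
  m13 = 0 | d.0 → -d-> m15
  m14 = a.0 | 0 → -a-> m15
  m15 = 0 | 0 → ∅
LTS(Q): 12 reachable states
  n0 = b.a.0 | b.d.d.0 → -b-> n1, -b-> n2
  n1 = a.0 | b.d.d.0 → -a-> n3, -b-> n4
  n2 = b.a.0 | d.d.0 → -b-> n4, -d-> n5
  n3 = 0 | b.d.d.0 → -b-> n6
  n4 = a.0 | d.d.0 → -a-> n6, -d-> n7
  n5 = b.a.0 | d.0 → -b-> n7, -d-> n8
  n6 = 0 | d.d.0 → -d-> n9
  n7 = a.0 | d.0 → -a-> n9, -d-> n10
  n8 = b.a.0 | 0 → -b-> n10
  n9 = 0 | d.0 → -d-> n11
  n10 = a.0 | 0 → -a-> n11
  n11 = 0 | 0 → ∅
Trace ⟨baa⟩ through P, begin at {m0}:
  after b @ step 1: {m1, m2}
  after a @ step 2: {m3}
  after a @ step 3: {m6}
  ✓ P
Trace ⟨baa⟩ through Q, begin at {n0}:
  after b @ step 1: {n1, n2}
  after a @ step 2: {n3}
  after a @ step 3: ∅ (Q stuck)

baa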